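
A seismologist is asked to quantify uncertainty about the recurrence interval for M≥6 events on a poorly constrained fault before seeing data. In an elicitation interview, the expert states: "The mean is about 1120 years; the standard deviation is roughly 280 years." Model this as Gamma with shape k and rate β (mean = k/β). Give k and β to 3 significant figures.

k ≈ 16, β ≈ 0.0143

For Gamma(k, rate β): mean = k/β, variance = k/β², so CV = 1/√k.
CV = SD/mean = 280/1120 = 0.25, hence k = 1/CV² = 16.
Then β = k/mean = 16/1120 = 0.0143.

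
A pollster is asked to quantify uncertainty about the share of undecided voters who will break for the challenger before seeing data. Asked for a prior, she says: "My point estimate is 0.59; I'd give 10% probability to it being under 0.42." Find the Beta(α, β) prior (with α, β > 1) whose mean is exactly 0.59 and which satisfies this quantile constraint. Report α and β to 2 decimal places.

With mean 0.59 fixed, write α = 0.59s, β = 0.41s where s = α+β.
Need P(θ < 0.42) = 0.1 under Beta(0.59s, 0.41s). Normal approximation: (q−m)/√(m(1−m)/s) ≈ z_{0.1} = -1.28, so s ≈ 0.59·0.41·(-1.28)²/(0.42−0.59)² = 13.7.
At s = 13.7: P(θ<0.42) ≈ 0.101. Adjusting to match 0.1 gives s ≈ 13.86.
So α = 0.59·13.86 ≈ 8.18, β = 0.41·13.86 ≈ 5.68.

α ≈ 8.18, β ≈ 5.68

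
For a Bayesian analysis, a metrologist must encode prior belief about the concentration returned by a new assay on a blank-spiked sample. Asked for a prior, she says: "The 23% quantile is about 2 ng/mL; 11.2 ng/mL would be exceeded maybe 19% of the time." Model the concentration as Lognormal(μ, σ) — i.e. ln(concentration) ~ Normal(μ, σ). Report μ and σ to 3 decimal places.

If T ~ Lognormal(μ,σ) then ln T ~ Normal(μ,σ), so the p-quantile of ln T is μ + z_p·σ.
ln(2) = 0.6931 and ln(11.2) = 2.416; z_{0.23} = -0.7388, z_{0.81} = 0.8779.
σ = (2.416 − 0.6931)/(0.8779 − (-0.7388)) = 1.066.
μ = 0.6931 − (-0.7388)·1.066 = 1.480.

μ ≈ 1.480, σ ≈ 1.066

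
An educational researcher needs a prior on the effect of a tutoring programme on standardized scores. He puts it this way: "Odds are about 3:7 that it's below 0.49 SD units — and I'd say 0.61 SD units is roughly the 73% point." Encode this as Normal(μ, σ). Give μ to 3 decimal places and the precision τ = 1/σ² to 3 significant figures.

The p-quantile of Normal(μ,σ) is μ + z_p·σ, with z_{0.3} = -0.5244 and z_{0.73} = 0.6128.
Eliminate σ: μ = (z₂·x₁ − z₁·x₂)/(z₂ − z₁) = (0.6128·0.49 − (-0.5244)·0.61)/1.137 = 0.545.
Then σ = (x₂ − x₁)/(z₂ − z₁) = (0.61 − 0.49)/1.137 = 0.106.
Precision τ = 1/σ² = 1/0.1055² = 89.8.

μ = 0.545, τ = 89.8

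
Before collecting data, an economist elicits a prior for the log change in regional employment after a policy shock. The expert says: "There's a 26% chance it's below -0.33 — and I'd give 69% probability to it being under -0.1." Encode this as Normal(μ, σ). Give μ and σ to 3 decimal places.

μ = -0.200, σ = 0.202

For Normal(μ,σ), the p-quantile is μ + z_p·σ. Here z_{0.26} = -0.6433, z_{0.69} = 0.4959.
So -0.33 = μ − 0.6433σ and -0.1 = μ + 0.4959σ.
Subtracting: σ = (-0.1 − -0.33)/(0.4959 − (-0.6433)) = 0.202.
Then μ = -0.33 − (-0.6433)·0.202 = -0.200.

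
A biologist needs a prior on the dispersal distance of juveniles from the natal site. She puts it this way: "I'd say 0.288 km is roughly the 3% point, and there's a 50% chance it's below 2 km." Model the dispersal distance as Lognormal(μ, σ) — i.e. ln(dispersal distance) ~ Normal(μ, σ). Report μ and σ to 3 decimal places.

μ ≈ 0.693, σ ≈ 1.030

If T ~ Lognormal(μ,σ) then ln T ~ Normal(μ,σ), so the p-quantile of ln T is μ + z_p·σ.
ln(0.288) = -1.245 and ln(2) = 0.6931; z_{0.03} = -1.881, z_{0.5} = 0.
σ = (0.6931 − -1.245)/(0 − (-1.881)) = 1.030.
μ = -1.245 − (-1.881)·1.030 = 0.693.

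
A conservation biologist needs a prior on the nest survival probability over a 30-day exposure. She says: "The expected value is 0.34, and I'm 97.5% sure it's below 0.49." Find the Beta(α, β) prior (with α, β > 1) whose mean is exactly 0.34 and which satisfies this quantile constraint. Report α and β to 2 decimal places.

With mean 0.34 fixed, write α = 0.34s, β = 0.66s where s = α+β.
Need P(θ < 0.49) = 0.975 under Beta(0.34s, 0.66s). Normal approximation: (q−m)/√(m(1−m)/s) ≈ z_{0.975} = 1.96, so s ≈ 0.34·0.66·(1.96)²/(0.49−0.34)² = 38.3.
At s = 38.3: P(θ<0.49) ≈ 0.971. Adjusting to match 0.975 gives s ≈ 40.86.
So α = 0.34·40.86 ≈ 13.89, β = 0.66·40.86 ≈ 26.97.

α ≈ 13.89, β ≈ 26.97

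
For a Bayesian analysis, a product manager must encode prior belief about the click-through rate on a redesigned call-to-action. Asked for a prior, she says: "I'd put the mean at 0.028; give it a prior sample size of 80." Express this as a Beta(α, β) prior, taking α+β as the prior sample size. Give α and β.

α = 2.24, β = 77.76

Under the effective-sample-size interpretation, Beta(α, β) has prior mean α/(α+β) and prior sample size α+β.
So α+β = 80 and α/(α+β) = 0.028, giving α = 0.028·80 = 2.24 and β = 80 − 2.24 = 77.76.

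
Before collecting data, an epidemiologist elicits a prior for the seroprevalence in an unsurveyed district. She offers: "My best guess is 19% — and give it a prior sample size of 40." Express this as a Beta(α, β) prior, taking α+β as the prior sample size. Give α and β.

Under the effective-sample-size interpretation, Beta(α, β) has prior mean α/(α+β) and prior sample size α+β.
So α+β = 40 and α/(α+β) = 0.19, giving α = 0.19·40 = 7.6 and β = 40 − 7.6 = 32.4.

α = 7.6, β = 32.4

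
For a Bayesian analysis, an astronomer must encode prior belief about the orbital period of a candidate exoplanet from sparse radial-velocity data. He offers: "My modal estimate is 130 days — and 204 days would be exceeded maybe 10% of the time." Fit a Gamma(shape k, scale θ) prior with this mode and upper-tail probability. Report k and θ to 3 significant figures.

Gamma(k,θ) with k>1 has mode (k−1)θ, so θ = 130/(k−1).
Need P(X < 204) = 0.9 with θ tied to k this way. Start at k = 2, θ = 130: P(X<204) ≈ 0.465.
Too low — raise k to concentrate. Iterating converges to k ≈ 10.2.
Then θ = 130/(10.2−1) ≈ 14.1.

k ≈ 10.2, θ ≈ 14.1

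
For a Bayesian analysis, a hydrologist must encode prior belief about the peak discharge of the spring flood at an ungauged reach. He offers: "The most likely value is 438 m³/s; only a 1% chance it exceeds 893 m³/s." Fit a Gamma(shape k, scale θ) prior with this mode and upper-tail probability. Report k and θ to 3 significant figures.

k ≈ 10.6, θ ≈ 45.4

Gamma(k,θ) with k>1 has mode (k−1)θ, so θ = 438/(k−1).
Need P(X < 893) = 0.99 with θ tied to k this way. Start at k = 2, θ = 438: P(X<893) ≈ 0.604.
Too low — raise k to concentrate. Iterating converges to k ≈ 10.6.
Then θ = 438/(10.6−1) ≈ 45.4.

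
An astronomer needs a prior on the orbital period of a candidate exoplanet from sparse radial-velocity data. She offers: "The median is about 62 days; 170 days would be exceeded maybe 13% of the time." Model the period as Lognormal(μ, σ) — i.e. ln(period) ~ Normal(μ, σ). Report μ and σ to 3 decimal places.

If T ~ Lognormal(μ,σ) then ln T ~ Normal(μ,σ), so the p-quantile of ln T is μ + z_p·σ.
ln(62) = 4.127 and ln(170) = 5.136; z_{0.5} = 0, z_{0.87} = 1.126.
σ = (5.136 − 4.127)/(1.126 − (0)) = 0.895.
μ = 4.127 − (0)·0.895 = 4.127.

μ ≈ 4.127, σ ≈ 0.895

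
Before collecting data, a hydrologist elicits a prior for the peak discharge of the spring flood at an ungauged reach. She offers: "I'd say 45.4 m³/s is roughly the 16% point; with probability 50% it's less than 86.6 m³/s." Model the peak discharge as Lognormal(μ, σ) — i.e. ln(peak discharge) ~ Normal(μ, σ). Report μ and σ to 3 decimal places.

If T ~ Lognormal(μ,σ) then ln T ~ Normal(μ,σ), so the p-quantile of ln T is μ + z_p·σ.
ln(45.4) = 3.816 and ln(86.6) = 4.461; z_{0.16} = -0.9945, z_{0.5} = 0.
σ = (4.461 − 3.816)/(0 − (-0.9945)) = 0.649.
μ = 3.816 − (-0.9945)·0.649 = 4.461.

μ ≈ 4.461, σ ≈ 0.649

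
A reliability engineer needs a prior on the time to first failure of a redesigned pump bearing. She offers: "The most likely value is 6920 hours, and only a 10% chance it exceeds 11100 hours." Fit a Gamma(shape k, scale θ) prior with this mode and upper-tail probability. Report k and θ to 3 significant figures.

Gamma(k,θ) with k>1 has mode (k−1)θ, so θ = 6920/(k−1).
Need P(X < 11100) = 0.9 with θ tied to k this way. Start at k = 2, θ = 6920: P(X<11100) ≈ 0.476.
Too low — raise k to concentrate. Iterating converges to k ≈ 9.42.
Then θ = 6920/(9.42−1) ≈ 822.

k ≈ 9.42, θ ≈ 822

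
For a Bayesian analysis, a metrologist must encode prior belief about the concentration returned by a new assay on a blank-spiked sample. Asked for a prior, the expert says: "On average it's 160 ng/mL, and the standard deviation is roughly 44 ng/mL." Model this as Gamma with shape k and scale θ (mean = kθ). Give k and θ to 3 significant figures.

k ≈ 13.2, θ ≈ 12.1

For Gamma(k, scale θ): mean = kθ, variance = kθ², so CV = 1/√k.
CV = SD/mean = 44/160 = 0.275, hence k = 1/CV² = 13.2.
Then θ = mean/k = 160/13.2 = 12.1.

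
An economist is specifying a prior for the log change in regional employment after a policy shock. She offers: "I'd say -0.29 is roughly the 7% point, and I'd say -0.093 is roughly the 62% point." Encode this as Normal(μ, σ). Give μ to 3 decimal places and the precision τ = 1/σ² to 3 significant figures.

μ = -0.127, τ = 81.8

For Normal(μ,σ), the p-quantile is μ + z_p·σ. Here z_{0.07} = -1.476, z_{0.62} = 0.3055.
So -0.29 = μ − 1.476σ and -0.093 = μ + 0.3055σ.
Subtracting: σ = (-0.093 − -0.29)/(0.3055 − (-1.476)) = 0.111.
Then μ = -0.29 − (-1.476)·0.111 = -0.127.
Precision τ = 1/σ² = 1/0.1106² = 81.8.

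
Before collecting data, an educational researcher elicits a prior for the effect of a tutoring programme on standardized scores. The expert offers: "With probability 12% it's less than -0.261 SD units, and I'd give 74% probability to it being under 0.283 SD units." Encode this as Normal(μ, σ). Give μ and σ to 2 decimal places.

For Normal(μ,σ), the p-quantile is μ + z_p·σ. Here z_{0.12} = -1.175, z_{0.74} = 0.6433.
So -0.261 = μ − 1.175σ and 0.283 = μ + 0.6433σ.
Subtracting: σ = (0.283 − -0.261)/(0.6433 − (-1.175)) = 0.30.
Then μ = -0.261 − (-1.175)·0.30 = 0.09.

μ = 0.09, σ = 0.30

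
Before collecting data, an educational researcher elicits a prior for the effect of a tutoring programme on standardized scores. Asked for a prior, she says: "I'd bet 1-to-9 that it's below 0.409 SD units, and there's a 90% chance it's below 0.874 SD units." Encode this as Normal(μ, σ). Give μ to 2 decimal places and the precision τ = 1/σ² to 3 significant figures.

The p-quantile of Normal(μ,σ) is μ + z_p·σ, with z_{0.1} = -1.282 and z_{0.9} = 1.282.
Eliminate σ: μ = (z₂·x₁ − z₁·x₂)/(z₂ − z₁) = (1.282·0.409 − (-1.282)·0.874)/2.563 = 0.64.
Then σ = (x₂ − x₁)/(z₂ − z₁) = (0.874 − 0.409)/2.563 = 0.18.
Precision τ = 1/σ² = 1/0.1814² = 30.4.

μ = 0.64, τ = 30.4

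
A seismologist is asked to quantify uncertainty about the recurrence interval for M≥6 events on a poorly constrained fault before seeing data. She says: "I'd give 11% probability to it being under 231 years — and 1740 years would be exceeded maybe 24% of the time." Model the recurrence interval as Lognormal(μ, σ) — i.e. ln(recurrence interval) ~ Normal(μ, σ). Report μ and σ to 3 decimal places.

μ ≈ 6.724, σ ≈ 1.045

If T ~ Lognormal(μ,σ) then ln T ~ Normal(μ,σ), so the p-quantile of ln T is μ + z_p·σ.
ln(231) = 5.442 and ln(1740) = 7.462; z_{0.11} = -1.227, z_{0.76} = 0.7063.
σ = (7.462 − 5.442)/(0.7063 − (-1.227)) = 1.045.
μ = 5.442 − (-1.227)·1.045 = 6.724.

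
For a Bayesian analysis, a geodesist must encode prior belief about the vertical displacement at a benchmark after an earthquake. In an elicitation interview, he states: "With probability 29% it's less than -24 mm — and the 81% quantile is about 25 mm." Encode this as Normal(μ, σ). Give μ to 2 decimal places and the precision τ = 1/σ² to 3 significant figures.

For Normal(μ,σ), the p-quantile is μ + z_p·σ. Here z_{0.29} = -0.5534, z_{0.81} = 0.8779.
So -24 = μ − 0.5534σ and 25 = μ + 0.8779σ.
Subtracting: σ = (25 − -24)/(0.8779 − (-0.5534)) = 34.24.
Then μ = -24 − (-0.5534)·34.24 = -5.05.
Precision τ = 1/σ² = 1/34.24² = 0.000853.

μ = -5.05, τ = 0.000853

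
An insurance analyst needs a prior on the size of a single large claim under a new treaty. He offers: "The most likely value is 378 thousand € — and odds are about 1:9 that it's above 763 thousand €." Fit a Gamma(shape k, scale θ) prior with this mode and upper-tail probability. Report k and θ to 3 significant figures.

k ≈ 4.89, θ ≈ 97.2

Gamma(k,θ) with k>1 has mode (k−1)θ, so θ = 378/(k−1).
Need P(X < 763) = 0.9 with θ tied to k this way. Start at k = 2, θ = 378: P(X<763) ≈ 0.599.
Too low — raise k to concentrate. Iterating converges to k ≈ 4.89.
Then θ = 378/(4.89−1) ≈ 97.2.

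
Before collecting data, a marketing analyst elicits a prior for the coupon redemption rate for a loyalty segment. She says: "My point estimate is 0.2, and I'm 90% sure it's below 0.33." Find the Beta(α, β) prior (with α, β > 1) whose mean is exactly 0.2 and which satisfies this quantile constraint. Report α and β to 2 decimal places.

α ≈ 3.34, β ≈ 13.35

With mean 0.2 fixed, write α = 0.2s, β = 0.8s where s = α+β.
Need P(θ < 0.33) = 0.9 under Beta(0.2s, 0.8s). Normal approximation: (q−m)/√(m(1−m)/s) ≈ z_{0.9} = 1.28, so s ≈ 0.2·0.8·(1.28)²/(0.33−0.2)² = 15.5.
At s = 15.5: P(θ<0.33) ≈ 0.893. Adjusting to match 0.9 gives s ≈ 16.69.
So α = 0.2·16.69 ≈ 3.34, β = 0.8·16.69 ≈ 13.35.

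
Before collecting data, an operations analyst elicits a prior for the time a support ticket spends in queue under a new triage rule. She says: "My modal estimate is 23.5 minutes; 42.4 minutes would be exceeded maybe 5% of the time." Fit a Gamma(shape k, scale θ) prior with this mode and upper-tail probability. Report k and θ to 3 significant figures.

Gamma(k,θ) with k>1 has mode (k−1)θ, so θ = 23.5/(k−1).
Need P(X < 42.4) = 0.95 with θ tied to k this way. Start at k = 2, θ = 23.5: P(X<42.4) ≈ 0.538.
Too low — raise k to concentrate. Iterating converges to k ≈ 9.
Then θ = 23.5/(9−1) ≈ 2.94.

k ≈ 9, θ ≈ 2.94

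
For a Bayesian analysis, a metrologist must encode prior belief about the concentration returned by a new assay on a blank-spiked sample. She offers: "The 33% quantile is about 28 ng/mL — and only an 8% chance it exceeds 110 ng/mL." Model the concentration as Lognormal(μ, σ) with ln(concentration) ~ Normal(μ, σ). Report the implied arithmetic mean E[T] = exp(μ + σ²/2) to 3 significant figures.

If T ~ Lognormal(μ,σ) then ln T ~ Normal(μ,σ), so the p-quantile of ln T is μ + z_p·σ.
ln(28) = 3.332 and ln(110) = 4.7; z_{0.33} = -0.4399, z_{0.92} = 1.405.
σ = (4.7 − 3.332)/(1.405 − (-0.4399)) = 0.742.
μ = 3.332 − (-0.4399)·0.742 = 3.658.
E[T] = exp(μ + σ²/2) = exp(3.658 + 0.2750) = 51.1 ng/mL.

E[T] ≈ 51.1 ng/mL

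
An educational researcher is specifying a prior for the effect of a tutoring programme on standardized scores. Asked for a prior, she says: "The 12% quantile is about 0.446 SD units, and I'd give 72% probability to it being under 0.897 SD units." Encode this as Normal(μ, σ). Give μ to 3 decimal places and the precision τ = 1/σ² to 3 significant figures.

The p-quantile of Normal(μ,σ) is μ + z_p·σ, with z_{0.12} = -1.175 and z_{0.72} = 0.5828.
Eliminate σ: μ = (z₂·x₁ − z₁·x₂)/(z₂ − z₁) = (0.5828·0.446 − (-1.175)·0.897)/1.758 = 0.747.
Then σ = (x₂ − x₁)/(z₂ − z₁) = (0.897 − 0.446)/1.758 = 0.257.
Precision τ = 1/σ² = 1/0.2566² = 15.2.

μ = 0.747, τ = 15.2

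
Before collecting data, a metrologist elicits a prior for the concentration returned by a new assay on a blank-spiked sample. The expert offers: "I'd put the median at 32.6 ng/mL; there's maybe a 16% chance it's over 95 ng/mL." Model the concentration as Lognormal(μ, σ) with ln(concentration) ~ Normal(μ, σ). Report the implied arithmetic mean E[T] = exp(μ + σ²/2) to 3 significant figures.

If T ~ Lognormal(μ,σ) then ln T ~ Normal(μ,σ), so the p-quantile of ln T is μ + z_p·σ.
ln(32.6) = 3.484 and ln(95) = 4.554; z_{0.5} = 0, z_{0.84} = 0.9945.
σ = (4.554 − 3.484)/(0.9945 − (0)) = 1.076.
μ = 3.484 − (0)·1.076 = 3.484.
E[T] = exp(μ + σ²/2) = exp(3.484 + 0.5784) = 58.1 ng/mL.

E[T] ≈ 58.1 ng/mL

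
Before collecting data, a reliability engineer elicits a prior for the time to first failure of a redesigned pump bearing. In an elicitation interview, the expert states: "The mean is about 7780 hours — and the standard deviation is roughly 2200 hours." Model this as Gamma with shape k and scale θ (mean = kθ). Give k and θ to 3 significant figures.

For Gamma(k, scale θ): mean = kθ, variance = kθ², so CV = 1/√k.
CV = SD/mean = 2200/7780 = 0.2828, hence k = 1/CV² = 12.5.
Then θ = mean/k = 7780/12.5 = 622.

k ≈ 12.5, θ ≈ 622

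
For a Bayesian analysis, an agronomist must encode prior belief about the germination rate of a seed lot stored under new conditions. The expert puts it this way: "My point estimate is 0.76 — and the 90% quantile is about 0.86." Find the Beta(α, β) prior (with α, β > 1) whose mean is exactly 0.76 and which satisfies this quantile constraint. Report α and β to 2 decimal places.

α ≈ 20.29, β ≈ 6.41

With mean 0.76 fixed, write α = 0.76s, β = 0.24s where s = α+β.
Need P(θ < 0.86) = 0.9 under Beta(0.76s, 0.24s). Normal approximation: (q−m)/√(m(1−m)/s) ≈ z_{0.9} = 1.28, so s ≈ 0.76·0.24·(1.28)²/(0.86−0.76)² = 30.0.
At s = 30.0: P(θ<0.86) ≈ 0.914. Adjusting to match 0.9 gives s ≈ 26.69.
So α = 0.76·26.69 ≈ 20.29, β = 0.24·26.69 ≈ 6.41.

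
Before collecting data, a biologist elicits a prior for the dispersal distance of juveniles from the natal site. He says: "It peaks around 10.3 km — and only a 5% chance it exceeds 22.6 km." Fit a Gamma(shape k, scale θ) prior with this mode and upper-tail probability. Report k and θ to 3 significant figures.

Gamma(k,θ) with k>1 has mode (k−1)θ, so θ = 10.3/(k−1).
Need P(X < 22.6) = 0.95 with θ tied to k this way. Start at k = 2, θ = 10.3: P(X<22.6) ≈ 0.644.
Too low — raise k to concentrate. Iterating converges to k ≈ 5.46.
Then θ = 10.3/(5.46−1) ≈ 2.31.

k ≈ 5.46, θ ≈ 2.31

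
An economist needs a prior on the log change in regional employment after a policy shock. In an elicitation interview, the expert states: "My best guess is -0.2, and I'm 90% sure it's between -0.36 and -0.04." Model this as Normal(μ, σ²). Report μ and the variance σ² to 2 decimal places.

A symmetric 90% interval runs μ ± z·σ with z = 1.645.
Half-width = 0.16, so σ = 0.16/1.645 = 0.097 and σ² = 0.01.
μ is the stated best guess, -0.20.

μ = -0.20, σ² = 0.01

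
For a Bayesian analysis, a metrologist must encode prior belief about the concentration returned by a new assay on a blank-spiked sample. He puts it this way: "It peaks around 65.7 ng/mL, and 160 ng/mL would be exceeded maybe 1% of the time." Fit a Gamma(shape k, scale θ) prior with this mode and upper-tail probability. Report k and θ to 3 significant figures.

Gamma(k,θ) with k>1 has mode (k−1)θ, so θ = 65.7/(k−1).
Need P(X < 160) = 0.99 with θ tied to k this way. Start at k = 2, θ = 65.7: P(X<160) ≈ 0.699.
Too low — raise k to concentrate. Iterating converges to k ≈ 6.96.
Then θ = 65.7/(6.96−1) ≈ 11.

k ≈ 6.96, θ ≈ 11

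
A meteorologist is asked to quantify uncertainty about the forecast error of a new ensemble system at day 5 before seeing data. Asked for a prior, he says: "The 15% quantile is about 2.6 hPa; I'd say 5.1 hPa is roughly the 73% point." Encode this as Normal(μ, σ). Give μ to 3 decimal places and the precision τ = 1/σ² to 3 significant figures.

The p-quantile of Normal(μ,σ) is μ + z_p·σ, with z_{0.15} = -1.036 and z_{0.73} = 0.6128.
Eliminate σ: μ = (z₂·x₁ − z₁·x₂)/(z₂ − z₁) = (0.6128·2.6 − (-1.036)·5.1)/1.649 = 4.171.
Then σ = (x₂ − x₁)/(z₂ − z₁) = (5.1 − 2.6)/1.649 = 1.516.
Precision τ = 1/σ² = 1/1.516² = 0.435.

μ = 4.171, τ = 0.435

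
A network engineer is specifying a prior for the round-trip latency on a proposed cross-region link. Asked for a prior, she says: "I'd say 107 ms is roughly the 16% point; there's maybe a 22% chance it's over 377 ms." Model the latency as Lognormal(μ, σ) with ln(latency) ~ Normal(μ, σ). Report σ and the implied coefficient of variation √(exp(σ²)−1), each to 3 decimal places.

If T ~ Lognormal(μ,σ) then ln T ~ Normal(μ,σ), so the p-quantile of ln T is μ + z_p·σ.
ln(107) = 4.673 and ln(377) = 5.932; z_{0.16} = -0.9945, z_{0.78} = 0.7722.
σ = (5.932 − 4.673)/(0.7722 − (-0.9945)) = 0.713.
μ = 4.673 − (-0.9945)·0.713 = 5.382.
CV = √(exp(σ²)−1) = √(exp(0.5082)−1) = 0.814.

σ ≈ 0.713, CV ≈ 0.814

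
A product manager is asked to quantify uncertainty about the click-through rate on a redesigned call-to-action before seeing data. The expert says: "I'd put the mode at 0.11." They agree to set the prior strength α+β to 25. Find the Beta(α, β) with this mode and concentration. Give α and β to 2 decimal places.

α = 3.53, β = 21.47

For α,β > 1 the Beta mode is (α−1)/(α+β−2). With α+β = 25, the mode is (α−1)/23.
Set (α−1)/23 = 0.11 → α = 1 + 0.11·23 = 3.53.
β = 25 − α = 21.47.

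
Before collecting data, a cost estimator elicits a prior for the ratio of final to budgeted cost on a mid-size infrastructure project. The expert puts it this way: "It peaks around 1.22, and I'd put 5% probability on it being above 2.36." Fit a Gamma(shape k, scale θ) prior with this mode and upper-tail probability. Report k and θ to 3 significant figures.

Gamma(k,θ) with k>1 has mode (k−1)θ, so θ = 1.22/(k−1).
Need P(X < 2.36) = 0.95 with θ tied to k this way. Start at k = 2, θ = 1.22: P(X<2.36) ≈ 0.576.
Too low — raise k to concentrate. Iterating converges to k ≈ 7.38.
Then θ = 1.22/(7.38−1) ≈ 0.191.

k ≈ 7.38, θ ≈ 0.191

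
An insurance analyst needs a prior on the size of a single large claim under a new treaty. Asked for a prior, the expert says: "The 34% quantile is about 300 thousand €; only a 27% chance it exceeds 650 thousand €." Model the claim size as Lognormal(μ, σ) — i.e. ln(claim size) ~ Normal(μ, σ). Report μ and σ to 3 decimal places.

μ ≈ 6.015, σ ≈ 0.754

If T ~ Lognormal(μ,σ) then ln T ~ Normal(μ,σ), so the p-quantile of ln T is μ + z_p·σ.
ln(300) = 5.704 and ln(650) = 6.477; z_{0.34} = -0.4125, z_{0.73} = 0.6128.
σ = (6.477 − 5.704)/(0.6128 − (-0.4125)) = 0.754.
μ = 5.704 − (-0.4125)·0.754 = 6.015.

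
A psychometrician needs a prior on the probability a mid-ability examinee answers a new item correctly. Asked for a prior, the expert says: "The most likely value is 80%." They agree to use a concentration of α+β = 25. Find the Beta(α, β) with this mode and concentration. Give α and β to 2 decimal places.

For α,β > 1 the Beta mode is (α−1)/(α+β−2). With α+β = 25, the mode is (α−1)/23.
Set (α−1)/23 = 0.8 → α = 1 + 0.8·23 = 19.40.
β = 25 − α = 5.60.

α = 19.40, β = 5.60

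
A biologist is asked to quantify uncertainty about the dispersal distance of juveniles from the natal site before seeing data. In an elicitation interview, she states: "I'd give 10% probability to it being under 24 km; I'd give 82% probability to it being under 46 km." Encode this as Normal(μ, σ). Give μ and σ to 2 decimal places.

For Normal(μ,σ), the p-quantile is μ + z_p·σ. Here z_{0.1} = -1.282, z_{0.82} = 0.9154.
So 24 = μ − 1.282σ and 46 = μ + 0.9154σ.
Subtracting: σ = (46 − 24)/(0.9154 − (-1.282)) = 10.01.
Then μ = 24 − (-1.282)·10.01 = 36.83.

μ = 36.83, σ = 10.01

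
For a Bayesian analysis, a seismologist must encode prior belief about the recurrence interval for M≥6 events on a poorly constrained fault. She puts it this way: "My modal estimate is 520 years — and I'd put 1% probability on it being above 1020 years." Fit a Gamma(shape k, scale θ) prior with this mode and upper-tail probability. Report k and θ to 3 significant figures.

Gamma(k,θ) with k>1 has mode (k−1)θ, so θ = 520/(k−1).
Need P(X < 1020) = 0.99 with θ tied to k this way. Start at k = 2, θ = 520: P(X<1020) ≈ 0.583.
Too low — raise k to concentrate. Iterating converges to k ≈ 11.9.
Then θ = 520/(11.9−1) ≈ 47.9.

k ≈ 11.9, θ ≈ 47.9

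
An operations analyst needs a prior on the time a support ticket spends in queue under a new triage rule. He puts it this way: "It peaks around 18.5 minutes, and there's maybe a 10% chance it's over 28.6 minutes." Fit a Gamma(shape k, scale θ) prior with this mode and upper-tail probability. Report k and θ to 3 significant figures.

k ≈ 10.8, θ ≈ 1.88

Gamma(k,θ) with k>1 has mode (k−1)θ, so θ = 18.5/(k−1).
Need P(X < 28.6) = 0.9 with θ tied to k this way. Start at k = 2, θ = 18.5: P(X<28.6) ≈ 0.457.
Too low — raise k to concentrate. Iterating converges to k ≈ 10.8.
Then θ = 18.5/(10.8−1) ≈ 1.88.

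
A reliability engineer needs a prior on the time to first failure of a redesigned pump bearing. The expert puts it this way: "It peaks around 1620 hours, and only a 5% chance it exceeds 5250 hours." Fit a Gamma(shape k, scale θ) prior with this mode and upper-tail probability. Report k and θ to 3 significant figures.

k ≈ 2.89, θ ≈ 856

Gamma(k,θ) with k>1 has mode (k−1)θ, so θ = 1620/(k−1).
Need P(X < 5250) = 0.95 with θ tied to k this way. Start at k = 2, θ = 1620: P(X<5250) ≈ 0.834.
Too low — raise k to concentrate. Iterating converges to k ≈ 2.89.
Then θ = 1620/(2.89−1) ≈ 856.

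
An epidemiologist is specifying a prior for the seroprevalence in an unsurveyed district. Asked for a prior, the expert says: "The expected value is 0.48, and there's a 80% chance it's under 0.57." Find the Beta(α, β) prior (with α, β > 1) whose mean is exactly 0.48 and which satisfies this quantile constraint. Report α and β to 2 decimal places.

With mean 0.48 fixed, write α = 0.48s, β = 0.52s where s = α+β.
Need P(θ < 0.57) = 0.8 under Beta(0.48s, 0.52s). Normal approximation: (q−m)/√(m(1−m)/s) ≈ z_{0.8} = 0.842, so s ≈ 0.48·0.52·(0.842)²/(0.57−0.48)² = 21.8.
At s = 21.8: P(θ<0.57) ≈ 0.800. Adjusting to match 0.8 gives s ≈ 21.88.
So α = 0.48·21.88 ≈ 10.50, β = 0.52·21.88 ≈ 11.38.

α ≈ 10.50, β ≈ 11.38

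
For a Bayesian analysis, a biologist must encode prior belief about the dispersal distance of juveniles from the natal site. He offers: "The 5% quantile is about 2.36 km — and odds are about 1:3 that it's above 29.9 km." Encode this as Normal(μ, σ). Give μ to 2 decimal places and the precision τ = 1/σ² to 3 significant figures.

The p-quantile of Normal(μ,σ) is μ + z_p·σ, with z_{0.05} = -1.645 and z_{0.75} = 0.6745.
Eliminate σ: μ = (z₂·x₁ − z₁·x₂)/(z₂ − z₁) = (0.6745·2.36 − (-1.645)·29.9)/2.319 = 21.89.
Then σ = (x₂ − x₁)/(z₂ − z₁) = (29.9 − 2.36)/2.319 = 11.87.
Precision τ = 1/σ² = 1/11.87² = 0.00709.

μ = 21.89, τ = 0.00709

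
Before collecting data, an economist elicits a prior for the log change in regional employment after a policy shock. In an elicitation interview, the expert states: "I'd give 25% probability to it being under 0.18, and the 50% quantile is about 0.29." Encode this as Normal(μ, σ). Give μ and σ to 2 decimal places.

The p-quantile of Normal(μ,σ) is μ + z_p·σ, with z_{0.25} = -0.6745 and z_{0.5} = 0.
Eliminate σ: μ = (z₂·x₁ − z₁·x₂)/(z₂ − z₁) = (0·0.18 − (-0.6745)·0.29)/0.6745 = 0.29.
Then σ = (x₂ − x₁)/(z₂ − z₁) = (0.29 − 0.18)/0.6745 = 0.16.

μ = 0.29, σ = 0.16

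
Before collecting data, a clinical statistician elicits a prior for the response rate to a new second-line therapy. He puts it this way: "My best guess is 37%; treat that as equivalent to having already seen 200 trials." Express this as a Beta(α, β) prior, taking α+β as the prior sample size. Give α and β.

α = 74, β = 126

Under the effective-sample-size interpretation, Beta(α, β) has prior mean α/(α+β) and prior sample size α+β.
So α+β = 200 and α/(α+β) = 0.37, giving α = 0.37·200 = 74 and β = 200 − 74 = 126.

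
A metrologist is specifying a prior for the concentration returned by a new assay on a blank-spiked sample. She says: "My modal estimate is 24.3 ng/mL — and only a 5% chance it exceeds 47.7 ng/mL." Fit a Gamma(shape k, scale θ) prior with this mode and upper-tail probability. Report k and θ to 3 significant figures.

k ≈ 7.1, θ ≈ 3.98

Gamma(k,θ) with k>1 has mode (k−1)θ, so θ = 24.3/(k−1).
Need P(X < 47.7) = 0.95 with θ tied to k this way. Start at k = 2, θ = 24.3: P(X<47.7) ≈ 0.584.
Too low — raise k to concentrate. Iterating converges to k ≈ 7.1.
Then θ = 24.3/(7.1−1) ≈ 3.98.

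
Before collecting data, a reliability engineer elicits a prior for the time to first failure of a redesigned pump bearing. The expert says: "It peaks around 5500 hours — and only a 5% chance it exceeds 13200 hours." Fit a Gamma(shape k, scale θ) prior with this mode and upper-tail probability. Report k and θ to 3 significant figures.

Gamma(k,θ) with k>1 has mode (k−1)θ, so θ = 5500/(k−1).
Need P(X < 13200) = 0.95 with θ tied to k this way. Start at k = 2, θ = 5500: P(X<13200) ≈ 0.692.
Too low — raise k to concentrate. Iterating converges to k ≈ 4.56.
Then θ = 5500/(4.56−1) ≈ 1550.

k ≈ 4.56, θ ≈ 1550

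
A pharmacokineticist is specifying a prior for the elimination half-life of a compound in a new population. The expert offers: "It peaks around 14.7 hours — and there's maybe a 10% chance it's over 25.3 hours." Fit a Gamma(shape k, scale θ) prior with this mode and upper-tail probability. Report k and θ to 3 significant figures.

Gamma(k,θ) with k>1 has mode (k−1)θ, so θ = 14.7/(k−1).
Need P(X < 25.3) = 0.9 with θ tied to k this way. Start at k = 2, θ = 14.7: P(X<25.3) ≈ 0.513.
Too low — raise k to concentrate. Iterating converges to k ≈ 7.43.
Then θ = 14.7/(7.43−1) ≈ 2.29.

k ≈ 7.43, θ ≈ 2.29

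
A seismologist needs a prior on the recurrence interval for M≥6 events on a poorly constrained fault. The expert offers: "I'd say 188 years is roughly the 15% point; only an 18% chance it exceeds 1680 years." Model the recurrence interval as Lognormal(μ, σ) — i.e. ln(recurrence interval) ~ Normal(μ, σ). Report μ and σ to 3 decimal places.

If T ~ Lognormal(μ,σ) then ln T ~ Normal(μ,σ), so the p-quantile of ln T is μ + z_p·σ.
ln(188) = 5.236 and ln(1680) = 7.427; z_{0.15} = -1.036, z_{0.82} = 0.9154.
σ = (7.427 − 5.236)/(0.9154 − (-1.036)) = 1.122.
μ = 5.236 − (-1.036)·1.122 = 6.399.

μ ≈ 6.399, σ ≈ 1.122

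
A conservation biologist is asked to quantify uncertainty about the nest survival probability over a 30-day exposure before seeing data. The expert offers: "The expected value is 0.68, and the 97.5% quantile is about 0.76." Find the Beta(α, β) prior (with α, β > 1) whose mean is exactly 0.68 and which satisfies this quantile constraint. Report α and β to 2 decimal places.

α ≈ 81.79, β ≈ 38.49

With mean 0.68 fixed, write α = 0.68s, β = 0.32s where s = α+β.
Need P(θ < 0.76) = 0.975 under Beta(0.68s, 0.32s). Normal approximation: (q−m)/√(m(1−m)/s) ≈ z_{0.975} = 1.96, so s ≈ 0.68·0.32·(1.96)²/(0.76−0.68)² = 130.6.
At s = 130.6: P(θ<0.76) ≈ 0.980. Adjusting to match 0.975 gives s ≈ 120.29.
So α = 0.68·120.29 ≈ 81.79, β = 0.32·120.29 ≈ 38.49.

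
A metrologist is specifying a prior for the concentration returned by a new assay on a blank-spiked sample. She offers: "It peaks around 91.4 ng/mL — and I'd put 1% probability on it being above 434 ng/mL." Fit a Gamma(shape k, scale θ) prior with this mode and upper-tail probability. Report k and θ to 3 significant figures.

k ≈ 2.64, θ ≈ 55.7

Gamma(k,θ) with k>1 has mode (k−1)θ, so θ = 91.4/(k−1).
Need P(X < 434) = 0.99 with θ tied to k this way. Start at k = 2, θ = 91.4: P(X<434) ≈ 0.950.
Too low — raise k to concentrate. Iterating converges to k ≈ 2.64.
Then θ = 91.4/(2.64−1) ≈ 55.7.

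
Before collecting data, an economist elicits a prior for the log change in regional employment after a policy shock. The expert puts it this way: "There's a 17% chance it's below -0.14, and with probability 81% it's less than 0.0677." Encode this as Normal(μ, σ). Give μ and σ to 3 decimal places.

μ = -0.032, σ = 0.113

The p-quantile of Normal(μ,σ) is μ + z_p·σ, with z_{0.17} = -0.9542 and z_{0.81} = 0.8779.
Eliminate σ: μ = (z₂·x₁ − z₁·x₂)/(z₂ − z₁) = (0.8779·-0.14 − (-0.9542)·0.0677)/1.832 = -0.032.
Then σ = (x₂ − x₁)/(z₂ − z₁) = (0.0677 − -0.14)/1.832 = 0.113.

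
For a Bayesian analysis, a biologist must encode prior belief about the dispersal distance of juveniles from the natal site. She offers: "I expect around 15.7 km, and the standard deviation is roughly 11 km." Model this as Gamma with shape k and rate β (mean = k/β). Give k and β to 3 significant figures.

For Gamma(k, rate β): mean = k/β, variance = k/β², so CV = 1/√k.
CV = SD/mean = 11/15.7 = 0.7006, hence k = 1/CV² = 2.04.
Then β = k/mean = 2.04/15.7 = 0.13.

k ≈ 2.04, β ≈ 0.13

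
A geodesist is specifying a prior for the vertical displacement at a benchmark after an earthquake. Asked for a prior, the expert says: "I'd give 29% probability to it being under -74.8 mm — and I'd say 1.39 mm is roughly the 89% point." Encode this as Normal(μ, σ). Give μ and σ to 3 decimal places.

μ = -51.112, σ = 42.805

For Normal(μ,σ), the p-quantile is μ + z_p·σ. Here z_{0.29} = -0.5534, z_{0.89} = 1.227.
So -74.8 = μ − 0.5534σ and 1.39 = μ + 1.227σ.
Subtracting: σ = (1.39 − -74.8)/(1.227 − (-0.5534)) = 42.805.
Then μ = -74.8 − (-0.5534)·42.805 = -51.112.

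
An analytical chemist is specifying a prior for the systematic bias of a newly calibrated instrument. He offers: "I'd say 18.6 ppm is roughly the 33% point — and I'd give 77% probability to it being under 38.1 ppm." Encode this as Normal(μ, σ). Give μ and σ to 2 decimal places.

The p-quantile of Normal(μ,σ) is μ + z_p·σ, with z_{0.33} = -0.4399 and z_{0.77} = 0.7388.
Eliminate σ: μ = (z₂·x₁ − z₁·x₂)/(z₂ − z₁) = (0.7388·18.6 − (-0.4399)·38.1)/1.179 = 25.88.
Then σ = (x₂ − x₁)/(z₂ − z₁) = (38.1 − 18.6)/1.179 = 16.54.

μ = 25.88, σ = 16.54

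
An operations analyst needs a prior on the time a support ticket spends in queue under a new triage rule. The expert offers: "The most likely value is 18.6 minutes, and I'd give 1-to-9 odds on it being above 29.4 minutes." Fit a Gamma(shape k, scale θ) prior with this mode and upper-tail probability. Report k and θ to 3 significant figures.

Gamma(k,θ) with k>1 has mode (k−1)θ, so θ = 18.6/(k−1).
Need P(X < 29.4) = 0.9 with θ tied to k this way. Start at k = 2, θ = 18.6: P(X<29.4) ≈ 0.469.
Too low — raise k to concentrate. Iterating converges to k ≈ 9.95.
Then θ = 18.6/(9.95−1) ≈ 2.08.

k ≈ 9.95, θ ≈ 2.08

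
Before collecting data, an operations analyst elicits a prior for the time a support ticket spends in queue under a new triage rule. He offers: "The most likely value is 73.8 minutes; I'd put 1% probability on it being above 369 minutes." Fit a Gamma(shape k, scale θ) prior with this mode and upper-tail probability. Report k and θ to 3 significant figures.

Gamma(k,θ) with k>1 has mode (k−1)θ, so θ = 73.8/(k−1).
Need P(X < 369) = 0.99 with θ tied to k this way. Start at k = 2, θ = 73.8: P(X<369) ≈ 0.960.
Too low — raise k to concentrate. Iterating converges to k ≈ 2.51.
Then θ = 73.8/(2.51−1) ≈ 48.8.

k ≈ 2.51, θ ≈ 48.8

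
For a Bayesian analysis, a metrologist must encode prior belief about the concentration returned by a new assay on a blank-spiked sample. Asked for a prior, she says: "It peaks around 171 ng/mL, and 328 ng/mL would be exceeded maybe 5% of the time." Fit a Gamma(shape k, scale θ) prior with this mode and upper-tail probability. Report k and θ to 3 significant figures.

k ≈ 7.55, θ ≈ 26.1

Gamma(k,θ) with k>1 has mode (k−1)θ, so θ = 171/(k−1).
Need P(X < 328) = 0.95 with θ tied to k this way. Start at k = 2, θ = 171: P(X<328) ≈ 0.571.
Too low — raise k to concentrate. Iterating converges to k ≈ 7.55.
Then θ = 171/(7.55−1) ≈ 26.1.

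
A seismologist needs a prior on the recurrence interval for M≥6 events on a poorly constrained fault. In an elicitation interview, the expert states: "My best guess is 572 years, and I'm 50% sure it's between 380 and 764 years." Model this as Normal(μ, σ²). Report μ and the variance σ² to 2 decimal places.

A symmetric 50% interval runs μ ± z·σ with z = 0.6745.
Half-width = 192, so σ = 192/0.6745 = 284.660 and σ² = 81031.10.
μ is the stated best guess, 572.00.

μ = 572.00, σ² = 81031.10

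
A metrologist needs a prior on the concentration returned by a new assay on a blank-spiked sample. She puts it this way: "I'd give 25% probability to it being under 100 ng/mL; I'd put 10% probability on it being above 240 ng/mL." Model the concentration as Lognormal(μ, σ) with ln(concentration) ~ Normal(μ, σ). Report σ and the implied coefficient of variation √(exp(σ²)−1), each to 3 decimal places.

If T ~ Lognormal(μ,σ) then ln T ~ Normal(μ,σ), so the p-quantile of ln T is μ + z_p·σ.
ln(100) = 4.605 and ln(240) = 5.481; z_{0.25} = -0.6745, z_{0.9} = 1.282.
σ = (5.481 − 4.605)/(1.282 − (-0.6745)) = 0.448.
μ = 4.605 − (-0.6745)·0.448 = 4.907.
CV = √(exp(σ²)−1) = √(exp(0.2003)−1) = 0.471.

σ ≈ 0.448, CV ≈ 0.471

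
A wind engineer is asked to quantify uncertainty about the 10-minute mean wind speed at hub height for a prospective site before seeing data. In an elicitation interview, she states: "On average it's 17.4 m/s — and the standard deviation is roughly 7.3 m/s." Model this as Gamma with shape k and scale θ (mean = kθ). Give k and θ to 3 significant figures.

For Gamma(k, scale θ): mean = kθ, variance = kθ², so CV = 1/√k.
CV = SD/mean = 7.3/17.4 = 0.4195, hence k = 1/CV² = 5.68.
Then θ = mean/k = 17.4/5.68 = 3.06.

k ≈ 5.68, θ ≈ 3.06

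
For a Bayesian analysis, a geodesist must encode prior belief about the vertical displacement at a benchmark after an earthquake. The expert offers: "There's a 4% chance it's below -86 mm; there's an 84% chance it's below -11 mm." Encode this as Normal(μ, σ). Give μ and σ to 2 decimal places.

The p-quantile of Normal(μ,σ) is μ + z_p·σ, with z_{0.04} = -1.751 and z_{0.84} = 0.9945.
Eliminate σ: μ = (z₂·x₁ − z₁·x₂)/(z₂ − z₁) = (0.9945·-86 − (-1.751)·-11)/2.745 = -38.17.
Then σ = (x₂ − x₁)/(z₂ − z₁) = (-11 − -86)/2.745 = 27.32.

μ = -38.17, σ = 27.32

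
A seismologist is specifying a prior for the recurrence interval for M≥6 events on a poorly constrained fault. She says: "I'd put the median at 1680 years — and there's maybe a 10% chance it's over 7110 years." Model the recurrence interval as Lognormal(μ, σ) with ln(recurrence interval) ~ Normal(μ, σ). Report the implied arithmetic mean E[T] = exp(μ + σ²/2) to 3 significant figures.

If T ~ Lognormal(μ,σ) then ln T ~ Normal(μ,σ), so the p-quantile of ln T is μ + z_p·σ.
ln(1680) = 7.427 and ln(7110) = 8.869; z_{0.5} = 0, z_{0.9} = 1.282.
σ = (8.869 − 7.427)/(1.282 − (0)) = 1.126.
μ = 7.427 − (0)·1.126 = 7.427.
E[T] = exp(μ + σ²/2) = exp(7.427 + 0.6337) = 3170 years.

E[T] ≈ 3170 years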